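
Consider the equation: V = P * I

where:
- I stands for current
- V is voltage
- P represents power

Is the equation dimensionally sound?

No

I (current) has dimensions [I].
V (voltage) has dimensions [I^-1 L^2 M T^-3].
P (power) has dimensions [L^2 M T^-3].

Left side: [I^-1 L^2 M T^-3]
Right side: [I L^2 M T^-3]

The two sides have different dimensions, so the equation is NOT dimensionally consistent.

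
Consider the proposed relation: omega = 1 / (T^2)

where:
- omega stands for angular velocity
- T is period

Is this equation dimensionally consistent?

No

omega (angular velocity) has dimensions [T^-1].
T (period) has dimensions [T].

Left side: [T^-1]
Right side: [T^-2]

The two sides have different dimensions, so the equation is NOT dimensionally consistent.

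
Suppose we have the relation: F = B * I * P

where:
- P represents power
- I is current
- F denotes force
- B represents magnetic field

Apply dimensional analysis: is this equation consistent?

No

P (power) has dimensions [L^2 M T^-3].
I (current) has dimensions [I].
F (force) has dimensions [L M T^-2].
B (magnetic field) has dimensions [I^-1 M T^-2].

Left side: [L M T^-2]
Right side: [L^2 M^2 T^-5]

The two sides have different dimensions, so the equation is NOT dimensionally consistent.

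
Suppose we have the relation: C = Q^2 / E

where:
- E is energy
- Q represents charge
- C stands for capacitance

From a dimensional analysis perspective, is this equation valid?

Yes

E (energy) has dimensions [L^2 M T^-2].
Q (charge) has dimensions [I T].
C (capacitance) has dimensions [I^2 L^-2 M^-1 T^4].

Left side: [I^2 L^-2 M^-1 T^4]
Right side: [I^2 L^-2 M^-1 T^4]

Both sides have the same dimensions, so the equation is dimensionally consistent.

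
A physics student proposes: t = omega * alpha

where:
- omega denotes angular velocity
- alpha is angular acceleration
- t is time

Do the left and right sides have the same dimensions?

No

omega (angular velocity) has dimensions [T^-1].
alpha (angular acceleration) has dimensions [T^-2].
t (time) has dimensions [T].

Left side: [T]
Right side: [T^-3]

The two sides have different dimensions, so the equation is NOT dimensionally consistent.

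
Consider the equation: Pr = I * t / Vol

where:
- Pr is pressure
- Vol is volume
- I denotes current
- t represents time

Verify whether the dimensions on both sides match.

No

Pr (pressure) has dimensions [L^-1 M T^-2].
Vol (volume) has dimensions [L^3].
I (current) has dimensions [I].
t (time) has dimensions [T].

Left side: [L^-1 M T^-2]
Right side: [I L^-3 T]

The two sides have different dimensions, so the equation is NOT dimensionally consistent.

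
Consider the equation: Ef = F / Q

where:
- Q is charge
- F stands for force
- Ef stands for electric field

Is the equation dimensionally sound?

Yes

Q (charge) has dimensions [I T].
F (force) has dimensions [L M T^-2].
Ef (electric field) has dimensions [I^-1 L M T^-3].

Left side: [I^-1 L M T^-3]
Right side: [I^-1 L M T^-3]

Both sides have the same dimensions, so the equation is dimensionally consistent.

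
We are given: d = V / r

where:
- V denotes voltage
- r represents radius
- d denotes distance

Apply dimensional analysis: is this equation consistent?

No

V (voltage) has dimensions [I^-1 L^2 M T^-3].
r (radius) has dimensions [L].
d (distance) has dimensions [L].

Left side: [L]
Right side: [I^-1 L M T^-3]

The two sides have different dimensions, so the equation is NOT dimensionally consistent.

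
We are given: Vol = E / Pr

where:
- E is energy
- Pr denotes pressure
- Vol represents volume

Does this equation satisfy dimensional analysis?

Yes

E (energy) has dimensions [L^2 M T^-2].
Pr (pressure) has dimensions [L^-1 M T^-2].
Vol (volume) has dimensions [L^3].

Left side: [L^3]
Right side: [L^3]

Both sides have the same dimensions, so the equation is dimensionally consistent.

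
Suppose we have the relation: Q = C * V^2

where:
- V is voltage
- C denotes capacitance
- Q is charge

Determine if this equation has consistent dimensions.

No

V (voltage) has dimensions [I^-1 L^2 M T^-3].
C (capacitance) has dimensions [I^2 L^-2 M^-1 T^4].
Q (charge) has dimensions [I T].

Left side: [I T]
Right side: [L^2 M T^-2]

The two sides have different dimensions, so the equation is NOT dimensionally consistent.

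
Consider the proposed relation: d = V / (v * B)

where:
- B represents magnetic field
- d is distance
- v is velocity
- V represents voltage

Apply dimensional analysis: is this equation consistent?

Yes

B (magnetic field) has dimensions [I^-1 M T^-2].
d (distance) has dimensions [L].
v (velocity) has dimensions [L T^-1].
V (voltage) has dimensions [I^-1 L^2 M T^-3].

Left side: [L]
Right side: [L]

Both sides have the same dimensions, so the equation is dimensionally consistent.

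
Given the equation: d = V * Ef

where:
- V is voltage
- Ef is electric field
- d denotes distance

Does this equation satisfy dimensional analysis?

No

V (voltage) has dimensions [I^-1 L^2 M T^-3].
Ef (electric field) has dimensions [I^-1 L M T^-3].
d (distance) has dimensions [L].

Left side: [L]
Right side: [I^-2 L^3 M^2 T^-6]

The two sides have different dimensions, so the equation is NOT dimensionally consistent.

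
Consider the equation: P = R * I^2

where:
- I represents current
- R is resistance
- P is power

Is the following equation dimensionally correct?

Yes

I (current) has dimensions [I].
R (resistance) has dimensions [I^-2 L^2 M T^-3].
P (power) has dimensions [L^2 M T^-3].

Left side: [L^2 M T^-3]
Right side: [L^2 M T^-3]

Both sides have the same dimensions, so the equation is dimensionally consistent.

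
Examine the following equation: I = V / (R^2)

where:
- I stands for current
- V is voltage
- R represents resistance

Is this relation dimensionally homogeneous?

No

I (current) has dimensions [I].
V (voltage) has dimensions [I^-1 L^2 M T^-3].
R (resistance) has dimensions [I^-2 L^2 M T^-3].

Left side: [I]
Right side: [I^3 L^-2 M^-1 T^3]

The two sides have different dimensions, so the equation is NOT dimensionally consistent.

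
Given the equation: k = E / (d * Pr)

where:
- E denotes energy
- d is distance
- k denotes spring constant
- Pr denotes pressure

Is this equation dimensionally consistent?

No

E (energy) has dimensions [L^2 M T^-2].
d (distance) has dimensions [L].
k (spring constant) has dimensions [M T^-2].
Pr (pressure) has dimensions [L^-1 M T^-2].

Left side: [M T^-2]
Right side: [L^2]

The two sides have different dimensions, so the equation is NOT dimensionally consistent.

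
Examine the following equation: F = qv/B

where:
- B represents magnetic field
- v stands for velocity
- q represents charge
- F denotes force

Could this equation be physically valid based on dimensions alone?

No

B (magnetic field) has dimensions [I^-1 M T^-2].
v (velocity) has dimensions [L T^-1].
q (charge) has dimensions [I T].
F (force) has dimensions [L M T^-2].

Left side: [L M T^-2]
Right side: [I^2 L M^-1 T^2]

The two sides have different dimensions, so the equation is NOT dimensionally consistent.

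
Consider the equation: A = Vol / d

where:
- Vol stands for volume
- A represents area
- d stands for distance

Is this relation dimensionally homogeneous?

Yes

Vol (volume) has dimensions [L^3].
A (area) has dimensions [L^2].
d (distance) has dimensions [L].

Left side: [L^2]
Right side: [L^2]

Both sides have the same dimensions, so the equation is dimensionally consistent.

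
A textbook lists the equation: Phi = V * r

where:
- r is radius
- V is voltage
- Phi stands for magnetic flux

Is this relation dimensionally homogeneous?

No

r (radius) has dimensions [L].
V (voltage) has dimensions [I^-1 L^2 M T^-3].
Phi (magnetic flux) has dimensions [I^-1 L^2 M T^-2].

Left side: [I^-1 L^2 M T^-2]
Right side: [I^-1 L^3 M T^-3]

The two sides have different dimensions, so the equation is NOT dimensionally consistent.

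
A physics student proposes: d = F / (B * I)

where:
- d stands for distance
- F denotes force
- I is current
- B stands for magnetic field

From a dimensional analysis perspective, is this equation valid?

Yes

d (distance) has dimensions [L].
F (force) has dimensions [L M T^-2].
I (current) has dimensions [I].
B (magnetic field) has dimensions [I^-1 M T^-2].

Left side: [L]
Right side: [L]

Both sides have the same dimensions, so the equation is dimensionally consistent.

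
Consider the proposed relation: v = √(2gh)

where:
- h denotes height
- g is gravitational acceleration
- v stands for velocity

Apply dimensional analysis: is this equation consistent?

Yes

h (height) has dimensions [L].
g (gravitational acceleration) has dimensions [L T^-2].
v (velocity) has dimensions [L T^-1].

Left side: [L T^-1]
Right side: [L T^-1]

Both sides have the same dimensions, so the equation is dimensionally consistent.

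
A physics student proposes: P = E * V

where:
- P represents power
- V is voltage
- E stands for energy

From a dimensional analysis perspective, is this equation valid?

No

P (power) has dimensions [L^2 M T^-3].
V (voltage) has dimensions [I^-1 L^2 M T^-3].
E (energy) has dimensions [L^2 M T^-2].

Left side: [L^2 M T^-3]
Right side: [I^-1 L^4 M^2 T^-5]

The two sides have different dimensions, so the equation is NOT dimensionally consistent.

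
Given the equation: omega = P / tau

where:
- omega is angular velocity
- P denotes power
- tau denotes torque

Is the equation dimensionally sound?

Yes

omega (angular velocity) has dimensions [T^-1].
P (power) has dimensions [L^2 M T^-3].
tau (torque) has dimensions [L^2 M T^-2].

Left side: [T^-1]
Right side: [T^-1]

Both sides have the same dimensions, so the equation is dimensionally consistent.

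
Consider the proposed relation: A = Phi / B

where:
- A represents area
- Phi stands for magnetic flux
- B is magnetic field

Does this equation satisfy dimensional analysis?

Yes

A (area) has dimensions [L^2].
Phi (magnetic flux) has dimensions [I^-1 L^2 M T^-2].
B (magnetic field) has dimensions [I^-1 M T^-2].

Left side: [L^2]
Right side: [L^2]

Both sides have the same dimensions, so the equation is dimensionally consistent.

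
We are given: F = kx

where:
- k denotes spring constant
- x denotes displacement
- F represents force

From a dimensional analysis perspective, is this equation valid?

Yes

k (spring constant) has dimensions [M T^-2].
x (displacement) has dimensions [L].
F (force) has dimensions [L M T^-2].

Left side: [L M T^-2]
Right side: [L M T^-2]

Both sides have the same dimensions, so the equation is dimensionally consistent.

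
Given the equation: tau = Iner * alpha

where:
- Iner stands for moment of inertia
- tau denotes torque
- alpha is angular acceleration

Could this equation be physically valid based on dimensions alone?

Yes

Iner (moment of inertia) has dimensions [L^2 M].
tau (torque) has dimensions [L^2 M T^-2].
alpha (angular acceleration) has dimensions [T^-2].

Left side: [L^2 M T^-2]
Right side: [L^2 M T^-2]

Both sides have the same dimensions, so the equation is dimensionally consistent.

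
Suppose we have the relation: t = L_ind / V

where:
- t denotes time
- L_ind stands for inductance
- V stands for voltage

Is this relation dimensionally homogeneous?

No

t (time) has dimensions [T].
L_ind (inductance) has dimensions [I^-2 L^2 M T^-2].
V (voltage) has dimensions [I^-1 L^2 M T^-3].

Left side: [T]
Right side: [I^-1 T]

The two sides have different dimensions, so the equation is NOT dimensionally consistent.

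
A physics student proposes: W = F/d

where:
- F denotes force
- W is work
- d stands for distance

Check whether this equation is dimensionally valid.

No

F (force) has dimensions [L M T^-2].
W (work) has dimensions [L^2 M T^-2].
d (distance) has dimensions [L].

Left side: [L^2 M T^-2]
Right side: [M T^-2]

The two sides have different dimensions, so the equation is NOT dimensionally consistent.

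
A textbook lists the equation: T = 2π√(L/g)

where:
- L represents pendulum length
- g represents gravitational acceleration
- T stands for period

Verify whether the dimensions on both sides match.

Yes

L (pendulum length) has dimensions [L].
g (gravitational acceleration) has dimensions [L T^-2].
T (period) has dimensions [T].

Left side: [T]
Right side: [T]

Both sides have the same dimensions, so the equation is dimensionally consistent.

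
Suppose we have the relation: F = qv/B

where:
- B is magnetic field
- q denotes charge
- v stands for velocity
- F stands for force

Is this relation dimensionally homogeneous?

No

B (magnetic field) has dimensions [I^-1 M T^-2].
q (charge) has dimensions [I T].
v (velocity) has dimensions [L T^-1].
F (force) has dimensions [L M T^-2].

Left side: [L M T^-2]
Right side: [I^2 L M^-1 T^2]

The two sides have different dimensions, so the equation is NOT dimensionally consistent.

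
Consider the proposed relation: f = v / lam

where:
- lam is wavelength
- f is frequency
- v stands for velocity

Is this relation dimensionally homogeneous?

Yes

lam (wavelength) has dimensions [L].
f (frequency) has dimensions [T^-1].
v (velocity) has dimensions [L T^-1].

Left side: [T^-1]
Right side: [T^-1]

Both sides have the same dimensions, so the equation is dimensionally consistent.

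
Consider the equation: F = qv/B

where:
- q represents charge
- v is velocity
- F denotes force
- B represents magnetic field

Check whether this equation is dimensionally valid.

No

q (charge) has dimensions [I T].
v (velocity) has dimensions [L T^-1].
F (force) has dimensions [L M T^-2].
B (magnetic field) has dimensions [I^-1 M T^-2].

Left side: [L M T^-2]
Right side: [I^2 L M^-1 T^2]

The two sides have different dimensions, so the equation is NOT dimensionally consistent.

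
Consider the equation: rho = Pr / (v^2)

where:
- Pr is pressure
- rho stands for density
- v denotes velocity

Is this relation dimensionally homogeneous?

Yes

Pr (pressure) has dimensions [L^-1 M T^-2].
rho (density) has dimensions [L^-3 M].
v (velocity) has dimensions [L T^-1].

Left side: [L^-3 M]
Right side: [L^-3 M]

Both sides have the same dimensions, so the equation is dimensionally consistent.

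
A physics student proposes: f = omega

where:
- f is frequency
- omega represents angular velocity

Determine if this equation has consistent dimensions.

Yes

f (frequency) has dimensions [T^-1].
omega (angular velocity) has dimensions [T^-1].

Left side: [T^-1]
Right side: [T^-1]

Both sides have the same dimensions, so the equation is dimensionally consistent.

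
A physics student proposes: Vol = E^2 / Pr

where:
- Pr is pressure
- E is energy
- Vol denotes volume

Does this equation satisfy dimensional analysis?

No

Pr (pressure) has dimensions [L^-1 M T^-2].
E (energy) has dimensions [L^2 M T^-2].
Vol (volume) has dimensions [L^3].

Left side: [L^3]
Right side: [L^5 M T^-2]

The two sides have different dimensions, so the equation is NOT dimensionally consistent.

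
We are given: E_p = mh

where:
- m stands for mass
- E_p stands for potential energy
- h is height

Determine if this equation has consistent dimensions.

No

m (mass) has dimensions [M].
E_p (potential energy) has dimensions [L^2 M T^-2].
h (height) has dimensions [L].

Left side: [L^2 M T^-2]
Right side: [L M]

The two sides have different dimensions, so the equation is NOT dimensionally consistent.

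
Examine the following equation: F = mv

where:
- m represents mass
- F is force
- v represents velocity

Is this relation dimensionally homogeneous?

No

m (mass) has dimensions [M].
F (force) has dimensions [L M T^-2].
v (velocity) has dimensions [L T^-1].

Left side: [L M T^-2]
Right side: [L M T^-1]

The two sides have different dimensions, so the equation is NOT dimensionally consistent.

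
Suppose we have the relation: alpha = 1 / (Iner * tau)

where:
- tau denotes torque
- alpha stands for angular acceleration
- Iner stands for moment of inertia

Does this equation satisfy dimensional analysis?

No

tau (torque) has dimensions [L^2 M T^-2].
alpha (angular acceleration) has dimensions [T^-2].
Iner (moment of inertia) has dimensions [L^2 M].

Left side: [T^-2]
Right side: [L^-4 M^-2 T^2]

The two sides have different dimensions, so the equation is NOT dimensionally consistent.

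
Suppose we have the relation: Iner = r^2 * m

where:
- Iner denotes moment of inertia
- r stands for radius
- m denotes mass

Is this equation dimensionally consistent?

Yes

Iner (moment of inertia) has dimensions [L^2 M].
r (radius) has dimensions [L].
m (mass) has dimensions [M].

Left side: [L^2 M]
Right side: [L^2 M]

Both sides have the same dimensions, so the equation is dimensionally consistent.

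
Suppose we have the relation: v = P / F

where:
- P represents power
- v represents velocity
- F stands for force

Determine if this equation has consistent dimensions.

Yes

P (power) has dimensions [L^2 M T^-3].
v (velocity) has dimensions [L T^-1].
F (force) has dimensions [L M T^-2].

Left side: [L T^-1]
Right side: [L T^-1]

Both sides have the same dimensions, so the equation is dimensionally consistent.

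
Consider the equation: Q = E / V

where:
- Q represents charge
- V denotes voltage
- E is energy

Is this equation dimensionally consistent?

Yes

Q (charge) has dimensions [I T].
V (voltage) has dimensions [I^-1 L^2 M T^-3].
E (energy) has dimensions [L^2 M T^-2].

Left side: [I T]
Right side: [I T]

Both sides have the same dimensions, so the equation is dimensionally consistent.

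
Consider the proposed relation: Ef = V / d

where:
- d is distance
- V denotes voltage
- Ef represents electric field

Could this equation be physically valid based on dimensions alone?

Yes

d (distance) has dimensions [L].
V (voltage) has dimensions [I^-1 L^2 M T^-3].
Ef (electric field) has dimensions [I^-1 L M T^-3].

Left side: [I^-1 L M T^-3]
Right side: [I^-1 L M T^-3]

Both sides have the same dimensions, so the equation is dimensionally consistent.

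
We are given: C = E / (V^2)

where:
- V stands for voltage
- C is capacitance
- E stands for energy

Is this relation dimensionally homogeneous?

Yes

V (voltage) has dimensions [I^-1 L^2 M T^-3].
C (capacitance) has dimensions [I^2 L^-2 M^-1 T^4].
E (energy) has dimensions [L^2 M T^-2].

Left side: [I^2 L^-2 M^-1 T^4]
Right side: [I^2 L^-2 M^-1 T^4]

Both sides have the same dimensions, so the equation is dimensionally consistent.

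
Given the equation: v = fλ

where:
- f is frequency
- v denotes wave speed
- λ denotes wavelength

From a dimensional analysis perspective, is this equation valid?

Yes

f (frequency) has dimensions [T^-1].
v (wave speed) has dimensions [L T^-1].
λ (wavelength) has dimensions [L].

Left side: [L T^-1]
Right side: [L T^-1]

Both sides have the same dimensions, so the equation is dimensionally consistent.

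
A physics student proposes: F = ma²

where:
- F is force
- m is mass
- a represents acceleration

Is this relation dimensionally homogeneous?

No

F (force) has dimensions [L M T^-2].
m (mass) has dimensions [M].
a (acceleration) has dimensions [L T^-2].

Left side: [L M T^-2]
Right side: [L^2 M T^-4]

The two sides have different dimensions, so the equation is NOT dimensionally consistent.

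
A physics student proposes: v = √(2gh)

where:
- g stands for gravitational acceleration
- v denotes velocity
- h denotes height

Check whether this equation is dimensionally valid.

Yes

g (gravitational acceleration) has dimensions [L T^-2].
v (velocity) has dimensions [L T^-1].
h (height) has dimensions [L].

Left side: [L T^-1]
Right side: [L T^-1]

Both sides have the same dimensions, so the equation is dimensionally consistent.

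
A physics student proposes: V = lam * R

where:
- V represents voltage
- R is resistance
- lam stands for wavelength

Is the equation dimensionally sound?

No

V (voltage) has dimensions [I^-1 L^2 M T^-3].
R (resistance) has dimensions [I^-2 L^2 M T^-3].
lam (wavelength) has dimensions [L].

Left side: [I^-1 L^2 M T^-3]
Right side: [I^-2 L^3 M T^-3]

The two sides have different dimensions, so the equation is NOT dimensionally consistent.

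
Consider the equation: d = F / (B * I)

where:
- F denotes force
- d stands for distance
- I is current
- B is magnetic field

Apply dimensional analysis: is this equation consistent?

Yes

F (force) has dimensions [L M T^-2].
d (distance) has dimensions [L].
I (current) has dimensions [I].
B (magnetic field) has dimensions [I^-1 M T^-2].

Left side: [L]
Right side: [L]

Both sides have the same dimensions, so the equation is dimensionally consistent.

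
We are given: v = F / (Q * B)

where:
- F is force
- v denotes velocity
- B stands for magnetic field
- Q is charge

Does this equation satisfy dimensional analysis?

Yes

F (force) has dimensions [L M T^-2].
v (velocity) has dimensions [L T^-1].
B (magnetic field) has dimensions [I^-1 M T^-2].
Q (charge) has dimensions [I T].

Left side: [L T^-1]
Right side: [L T^-1]

Both sides have the same dimensions, so the equation is dimensionally consistent.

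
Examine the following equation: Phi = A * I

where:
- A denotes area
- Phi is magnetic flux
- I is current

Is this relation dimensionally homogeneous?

No

A (area) has dimensions [L^2].
Phi (magnetic flux) has dimensions [I^-1 L^2 M T^-2].
I (current) has dimensions [I].

Left side: [I^-1 L^2 M T^-2]
Right side: [I L^2]

The two sides have different dimensions, so the equation is NOT dimensionally consistent.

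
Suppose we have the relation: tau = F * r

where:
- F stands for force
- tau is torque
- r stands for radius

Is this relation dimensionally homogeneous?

Yes

F (force) has dimensions [L M T^-2].
tau (torque) has dimensions [L^2 M T^-2].
r (radius) has dimensions [L].

Left side: [L^2 M T^-2]
Right side: [L^2 M T^-2]

Both sides have the same dimensions, so the equation is dimensionally consistent.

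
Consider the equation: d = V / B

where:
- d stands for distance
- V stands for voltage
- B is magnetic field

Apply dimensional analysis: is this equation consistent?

No

d (distance) has dimensions [L].
V (voltage) has dimensions [I^-1 L^2 M T^-3].
B (magnetic field) has dimensions [I^-1 M T^-2].

Left side: [L]
Right side: [L^2 T^-1]

The two sides have different dimensions, so the equation is NOT dimensionally consistent.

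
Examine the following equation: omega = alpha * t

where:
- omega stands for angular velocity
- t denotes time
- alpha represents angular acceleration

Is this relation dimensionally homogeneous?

Yes

omega (angular velocity) has dimensions [T^-1].
t (time) has dimensions [T].
alpha (angular acceleration) has dimensions [T^-2].

Left side: [T^-1]
Right side: [T^-1]

Both sides have the same dimensions, so the equation is dimensionally consistent.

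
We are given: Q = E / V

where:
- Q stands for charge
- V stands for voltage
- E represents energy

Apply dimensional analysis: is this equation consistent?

Yes

Q (charge) has dimensions [I T].
V (voltage) has dimensions [I^-1 L^2 M T^-3].
E (energy) has dimensions [L^2 M T^-2].

Left side: [I T]
Right side: [I T]

Both sides have the same dimensions, so the equation is dimensionally consistent.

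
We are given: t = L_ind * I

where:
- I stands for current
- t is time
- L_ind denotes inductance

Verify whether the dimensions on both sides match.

No

I (current) has dimensions [I].
t (time) has dimensions [T].
L_ind (inductance) has dimensions [I^-2 L^2 M T^-2].

Left side: [T]
Right side: [I^-1 L^2 M T^-2]

The two sides have different dimensions, so the equation is NOT dimensionally consistent.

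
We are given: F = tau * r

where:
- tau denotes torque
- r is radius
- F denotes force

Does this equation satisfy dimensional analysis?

No

tau (torque) has dimensions [L^2 M T^-2].
r (radius) has dimensions [L].
F (force) has dimensions [L M T^-2].

Left side: [L M T^-2]
Right side: [L^3 M T^-2]

The two sides have different dimensions, so the equation is NOT dimensionally consistent.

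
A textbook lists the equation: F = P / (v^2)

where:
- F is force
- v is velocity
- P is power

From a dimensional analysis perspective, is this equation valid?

No

F (force) has dimensions [L M T^-2].
v (velocity) has dimensions [L T^-1].
P (power) has dimensions [L^2 M T^-3].

Left side: [L M T^-2]
Right side: [M T^-1]

The two sides have different dimensions, so the equation is NOT dimensionally consistent.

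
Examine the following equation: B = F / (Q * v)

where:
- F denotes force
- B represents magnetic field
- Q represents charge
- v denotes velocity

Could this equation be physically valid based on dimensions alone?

Yes

F (force) has dimensions [L M T^-2].
B (magnetic field) has dimensions [I^-1 M T^-2].
Q (charge) has dimensions [I T].
v (velocity) has dimensions [L T^-1].

Left side: [I^-1 M T^-2]
Right side: [I^-1 M T^-2]

Both sides have the same dimensions, so the equation is dimensionally consistent.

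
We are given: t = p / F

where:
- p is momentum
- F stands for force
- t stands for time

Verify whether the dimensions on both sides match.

Yes

p (momentum) has dimensions [L M T^-1].
F (force) has dimensions [L M T^-2].
t (time) has dimensions [T].

Left side: [T]
Right side: [T]

Both sides have the same dimensions, so the equation is dimensionally consistent.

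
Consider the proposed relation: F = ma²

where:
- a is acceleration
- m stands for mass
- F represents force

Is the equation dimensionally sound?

No

a (acceleration) has dimensions [L T^-2].
m (mass) has dimensions [M].
F (force) has dimensions [L M T^-2].

Left side: [L M T^-2]
Right side: [L^2 M T^-4]

The two sides have different dimensions, so the equation is NOT dimensionally consistent.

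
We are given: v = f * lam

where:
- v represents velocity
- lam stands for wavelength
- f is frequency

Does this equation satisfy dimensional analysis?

Yes

v (velocity) has dimensions [L T^-1].
lam (wavelength) has dimensions [L].
f (frequency) has dimensions [T^-1].

Left side: [L T^-1]
Right side: [L T^-1]

Both sides have the same dimensions, so the equation is dimensionally consistent.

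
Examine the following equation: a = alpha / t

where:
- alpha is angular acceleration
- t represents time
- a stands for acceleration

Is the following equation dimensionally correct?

No

alpha (angular acceleration) has dimensions [T^-2].
t (time) has dimensions [T].
a (acceleration) has dimensions [L T^-2].

Left side: [L T^-2]
Right side: [T^-3]

The two sides have different dimensions, so the equation is NOT dimensionally consistent.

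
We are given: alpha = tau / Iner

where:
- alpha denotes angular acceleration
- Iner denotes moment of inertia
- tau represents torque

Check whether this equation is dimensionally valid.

Yes

alpha (angular acceleration) has dimensions [T^-2].
Iner (moment of inertia) has dimensions [L^2 M].
tau (torque) has dimensions [L^2 M T^-2].

Left side: [T^-2]
Right side: [T^-2]

Both sides have the same dimensions, so the equation is dimensionally consistent.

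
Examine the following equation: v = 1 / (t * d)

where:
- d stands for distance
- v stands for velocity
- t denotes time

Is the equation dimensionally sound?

No

d (distance) has dimensions [L].
v (velocity) has dimensions [L T^-1].
t (time) has dimensions [T].

Left side: [L T^-1]
Right side: [L^-1 T^-1]

The two sides have different dimensions, so the equation is NOT dimensionally consistent.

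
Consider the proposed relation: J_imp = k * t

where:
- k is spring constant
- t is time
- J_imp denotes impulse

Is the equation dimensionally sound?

No

k (spring constant) has dimensions [M T^-2].
t (time) has dimensions [T].
J_imp (impulse) has dimensions [L M T^-1].

Left side: [L M T^-1]
Right side: [M T^-1]

The two sides have different dimensions, so the equation is NOT dimensionally consistent.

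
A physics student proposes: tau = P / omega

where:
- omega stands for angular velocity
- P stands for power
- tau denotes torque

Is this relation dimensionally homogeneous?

Yes

omega (angular velocity) has dimensions [T^-1].
P (power) has dimensions [L^2 M T^-3].
tau (torque) has dimensions [L^2 M T^-2].

Left side: [L^2 M T^-2]
Right side: [L^2 M T^-2]

Both sides have the same dimensions, so the equation is dimensionally consistent.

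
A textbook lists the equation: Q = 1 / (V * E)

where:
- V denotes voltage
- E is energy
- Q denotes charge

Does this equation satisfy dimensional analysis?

No

V (voltage) has dimensions [I^-1 L^2 M T^-3].
E (energy) has dimensions [L^2 M T^-2].
Q (charge) has dimensions [I T].

Left side: [I T]
Right side: [I L^-4 M^-2 T^5]

The two sides have different dimensions, so the equation is NOT dimensionally consistent.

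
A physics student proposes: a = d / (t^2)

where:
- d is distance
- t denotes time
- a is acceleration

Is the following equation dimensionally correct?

Yes

d (distance) has dimensions [L].
t (time) has dimensions [T].
a (acceleration) has dimensions [L T^-2].

Left side: [L T^-2]
Right side: [L T^-2]

Both sides have the same dimensions, so the equation is dimensionally consistent.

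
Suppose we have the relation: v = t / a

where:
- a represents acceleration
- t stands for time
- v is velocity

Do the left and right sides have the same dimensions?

No

a (acceleration) has dimensions [L T^-2].
t (time) has dimensions [T].
v (velocity) has dimensions [L T^-1].

Left side: [L T^-1]
Right side: [L^-1 T^3]

The two sides have different dimensions, so the equation is NOT dimensionally consistent.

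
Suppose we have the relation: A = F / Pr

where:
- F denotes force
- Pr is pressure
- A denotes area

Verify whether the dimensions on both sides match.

Yes

F (force) has dimensions [L M T^-2].
Pr (pressure) has dimensions [L^-1 M T^-2].
A (area) has dimensions [L^2].

Left side: [L^2]
Right side: [L^2]

Both sides have the same dimensions, so the equation is dimensionally consistent.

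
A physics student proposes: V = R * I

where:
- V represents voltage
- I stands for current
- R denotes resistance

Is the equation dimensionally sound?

Yes

V (voltage) has dimensions [I^-1 L^2 M T^-3].
I (current) has dimensions [I].
R (resistance) has dimensions [I^-2 L^2 M T^-3].

Left side: [I^-1 L^2 M T^-3]
Right side: [I^-1 L^2 M T^-3]

Both sides have the same dimensions, so the equation is dimensionally consistent.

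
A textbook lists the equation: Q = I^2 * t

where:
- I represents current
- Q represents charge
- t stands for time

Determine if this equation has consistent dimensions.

No

I (current) has dimensions [I].
Q (charge) has dimensions [I T].
t (time) has dimensions [T].

Left side: [I T]
Right side: [I^2 T]

The two sides have different dimensions, so the equation is NOT dimensionally consistent.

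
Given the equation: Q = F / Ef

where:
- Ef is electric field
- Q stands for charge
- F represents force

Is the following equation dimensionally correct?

Yes

Ef (electric field) has dimensions [I^-1 L M T^-3].
Q (charge) has dimensions [I T].
F (force) has dimensions [L M T^-2].

Left side: [I T]
Right side: [I T]

Both sides have the same dimensions, so the equation is dimensionally consistent.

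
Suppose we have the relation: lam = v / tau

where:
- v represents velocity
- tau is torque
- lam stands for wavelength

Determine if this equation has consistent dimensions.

No

v (velocity) has dimensions [L T^-1].
tau (torque) has dimensions [L^2 M T^-2].
lam (wavelength) has dimensions [L].

Left side: [L]
Right side: [L^-1 M^-1 T]

The two sides have different dimensions, so the equation is NOT dimensionally consistent.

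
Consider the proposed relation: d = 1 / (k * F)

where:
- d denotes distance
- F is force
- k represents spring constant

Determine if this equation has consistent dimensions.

No

d (distance) has dimensions [L].
F (force) has dimensions [L M T^-2].
k (spring constant) has dimensions [M T^-2].

Left side: [L]
Right side: [L^-1 M^-2 T^4]

The two sides have different dimensions, so the equation is NOT dimensionally consistent.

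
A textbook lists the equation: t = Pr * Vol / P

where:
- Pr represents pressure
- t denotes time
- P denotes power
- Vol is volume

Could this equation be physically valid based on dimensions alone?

Yes

Pr (pressure) has dimensions [L^-1 M T^-2].
t (time) has dimensions [T].
P (power) has dimensions [L^2 M T^-3].
Vol (volume) has dimensions [L^3].

Left side: [T]
Right side: [T]

Both sides have the same dimensions, so the equation is dimensionally consistent.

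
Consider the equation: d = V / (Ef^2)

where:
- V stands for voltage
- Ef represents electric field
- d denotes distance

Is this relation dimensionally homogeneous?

No

V (voltage) has dimensions [I^-1 L^2 M T^-3].
Ef (electric field) has dimensions [I^-1 L M T^-3].
d (distance) has dimensions [L].

Left side: [L]
Right side: [I M^-1 T^3]

The two sides have different dimensions, so the equation is NOT dimensionally consistent.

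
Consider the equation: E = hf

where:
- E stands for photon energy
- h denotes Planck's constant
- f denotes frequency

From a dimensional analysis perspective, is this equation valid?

Yes

E (photon energy) has dimensions [L^2 M T^-2].
h (Planck's constant) has dimensions [L^2 M T^-1].
f (frequency) has dimensions [T^-1].

Left side: [L^2 M T^-2]
Right side: [L^2 M T^-2]

Both sides have the same dimensions, so the equation is dimensionally consistent.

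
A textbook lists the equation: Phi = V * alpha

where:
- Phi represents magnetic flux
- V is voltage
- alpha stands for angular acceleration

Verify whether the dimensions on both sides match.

No

Phi (magnetic flux) has dimensions [I^-1 L^2 M T^-2].
V (voltage) has dimensions [I^-1 L^2 M T^-3].
alpha (angular acceleration) has dimensions [T^-2].

Left side: [I^-1 L^2 M T^-2]
Right side: [I^-1 L^2 M T^-5]

The two sides have different dimensions, so the equation is NOT dimensionally consistent.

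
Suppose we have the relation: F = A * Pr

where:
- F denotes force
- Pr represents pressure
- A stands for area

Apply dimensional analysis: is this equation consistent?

Yes

F (force) has dimensions [L M T^-2].
Pr (pressure) has dimensions [L^-1 M T^-2].
A (area) has dimensions [L^2].

Left side: [L M T^-2]
Right side: [L M T^-2]

Both sides have the same dimensions, so the equation is dimensionally consistent.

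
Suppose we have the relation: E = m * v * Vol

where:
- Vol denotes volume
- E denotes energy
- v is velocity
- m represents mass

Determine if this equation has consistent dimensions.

No

Vol (volume) has dimensions [L^3].
E (energy) has dimensions [L^2 M T^-2].
v (velocity) has dimensions [L T^-1].
m (mass) has dimensions [M].

Left side: [L^2 M T^-2]
Right side: [L^4 M T^-1]

The two sides have different dimensions, so the equation is NOT dimensionally consistent.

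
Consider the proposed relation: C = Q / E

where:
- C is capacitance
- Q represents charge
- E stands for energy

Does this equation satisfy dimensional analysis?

No

C (capacitance) has dimensions [I^2 L^-2 M^-1 T^4].
Q (charge) has dimensions [I T].
E (energy) has dimensions [L^2 M T^-2].

Left side: [I^2 L^-2 M^-1 T^4]
Right side: [I L^-2 M^-1 T^3]

The two sides have different dimensions, so the equation is NOT dimensionally consistent.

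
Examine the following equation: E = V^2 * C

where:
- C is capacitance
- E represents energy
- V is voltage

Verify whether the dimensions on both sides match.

Yes

C (capacitance) has dimensions [I^2 L^-2 M^-1 T^4].
E (energy) has dimensions [L^2 M T^-2].
V (voltage) has dimensions [I^-1 L^2 M T^-3].

Left side: [L^2 M T^-2]
Right side: [L^2 M T^-2]

Both sides have the same dimensions, so the equation is dimensionally consistent.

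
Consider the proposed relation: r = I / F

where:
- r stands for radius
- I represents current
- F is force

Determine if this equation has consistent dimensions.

No

r (radius) has dimensions [L].
I (current) has dimensions [I].
F (force) has dimensions [L M T^-2].

Left side: [L]
Right side: [I L^-1 M^-1 T^2]

The two sides have different dimensions, so the equation is NOT dimensionally consistent.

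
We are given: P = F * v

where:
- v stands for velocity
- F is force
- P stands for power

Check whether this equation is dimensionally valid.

Yes

v (velocity) has dimensions [L T^-1].
F (force) has dimensions [L M T^-2].
P (power) has dimensions [L^2 M T^-3].

Left side: [L^2 M T^-3]
Right side: [L^2 M T^-3]

Both sides have the same dimensions, so the equation is dimensionally consistent.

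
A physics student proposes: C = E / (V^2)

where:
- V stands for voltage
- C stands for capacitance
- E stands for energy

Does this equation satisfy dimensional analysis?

Yes

V (voltage) has dimensions [I^-1 L^2 M T^-3].
C (capacitance) has dimensions [I^2 L^-2 M^-1 T^4].
E (energy) has dimensions [L^2 M T^-2].

Left side: [I^2 L^-2 M^-1 T^4]
Right side: [I^2 L^-2 M^-1 T^4]

Both sides have the same dimensions, so the equation is dimensionally consistent.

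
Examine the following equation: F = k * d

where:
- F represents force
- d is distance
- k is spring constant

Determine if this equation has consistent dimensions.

Yes

F (force) has dimensions [L M T^-2].
d (distance) has dimensions [L].
k (spring constant) has dimensions [M T^-2].

Left side: [L M T^-2]
Right side: [L M T^-2]

Both sides have the same dimensions, so the equation is dimensionally consistent.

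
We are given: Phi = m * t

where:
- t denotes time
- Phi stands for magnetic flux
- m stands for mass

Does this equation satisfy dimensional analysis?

No

t (time) has dimensions [T].
Phi (magnetic flux) has dimensions [I^-1 L^2 M T^-2].
m (mass) has dimensions [M].

Left side: [I^-1 L^2 M T^-2]
Right side: [M T]

The two sides have different dimensions, so the equation is NOT dimensionally consistent.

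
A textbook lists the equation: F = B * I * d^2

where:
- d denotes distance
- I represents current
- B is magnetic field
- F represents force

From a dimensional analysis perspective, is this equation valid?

No

d (distance) has dimensions [L].
I (current) has dimensions [I].
B (magnetic field) has dimensions [I^-1 M T^-2].
F (force) has dimensions [L M T^-2].

Left side: [L M T^-2]
Right side: [L^2 M T^-2]

The two sides have different dimensions, so the equation is NOT dimensionally consistent.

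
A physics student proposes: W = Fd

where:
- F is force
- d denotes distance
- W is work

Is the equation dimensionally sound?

Yes

F (force) has dimensions [L M T^-2].
d (distance) has dimensions [L].
W (work) has dimensions [L^2 M T^-2].

Left side: [L^2 M T^-2]
Right side: [L^2 M T^-2]

Both sides have the same dimensions, so the equation is dimensionally consistent.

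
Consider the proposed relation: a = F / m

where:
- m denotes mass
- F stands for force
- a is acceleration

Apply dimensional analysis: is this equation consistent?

Yes

m (mass) has dimensions [M].
F (force) has dimensions [L M T^-2].
a (acceleration) has dimensions [L T^-2].

Left side: [L T^-2]
Right side: [L T^-2]

Both sides have the same dimensions, so the equation is dimensionally consistent.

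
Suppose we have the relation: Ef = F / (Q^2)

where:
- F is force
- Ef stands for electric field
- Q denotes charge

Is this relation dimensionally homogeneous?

No

F (force) has dimensions [L M T^-2].
Ef (electric field) has dimensions [I^-1 L M T^-3].
Q (charge) has dimensions [I T].

Left side: [I^-1 L M T^-3]
Right side: [I^-2 L M T^-4]

The two sides have different dimensions, so the equation is NOT dimensionally consistent.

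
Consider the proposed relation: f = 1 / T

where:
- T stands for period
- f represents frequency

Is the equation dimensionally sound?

Yes

T (period) has dimensions [T].
f (frequency) has dimensions [T^-1].

Left side: [T^-1]
Right side: [T^-1]

Both sides have the same dimensions, so the equation is dimensionally consistent.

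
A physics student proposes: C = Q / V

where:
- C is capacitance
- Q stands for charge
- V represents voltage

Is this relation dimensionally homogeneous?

Yes

C (capacitance) has dimensions [I^2 L^-2 M^-1 T^4].
Q (charge) has dimensions [I T].
V (voltage) has dimensions [I^-1 L^2 M T^-3].

Left side: [I^2 L^-2 M^-1 T^4]
Right side: [I^2 L^-2 M^-1 T^4]

Both sides have the same dimensions, so the equation is dimensionally consistent.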